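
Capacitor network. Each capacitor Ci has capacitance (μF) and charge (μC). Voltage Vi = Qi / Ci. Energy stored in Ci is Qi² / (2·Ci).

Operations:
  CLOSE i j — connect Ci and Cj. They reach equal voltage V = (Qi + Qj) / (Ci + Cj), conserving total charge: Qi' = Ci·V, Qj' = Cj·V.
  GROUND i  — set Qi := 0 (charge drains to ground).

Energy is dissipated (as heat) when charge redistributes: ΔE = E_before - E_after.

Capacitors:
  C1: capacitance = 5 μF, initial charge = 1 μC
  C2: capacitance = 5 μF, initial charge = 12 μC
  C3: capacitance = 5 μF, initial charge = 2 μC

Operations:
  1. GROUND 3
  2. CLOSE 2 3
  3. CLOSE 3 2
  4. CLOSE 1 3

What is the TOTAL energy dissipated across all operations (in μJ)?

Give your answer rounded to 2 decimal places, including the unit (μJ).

Answer: 8.85 μJ

Derivation:
Initial: C1(5μF, Q=1μC, V=0.20V), C2(5μF, Q=12μC, V=2.40V), C3(5μF, Q=2μC, V=0.40V)
Op 1: GROUND 3: Q3=0; energy lost=0.400
Op 2: CLOSE 2-3: Q_total=12.00, C_total=10.00, V=1.20; Q2=6.00, Q3=6.00; dissipated=7.200
Op 3: CLOSE 3-2: Q_total=12.00, C_total=10.00, V=1.20; Q3=6.00, Q2=6.00; dissipated=0.000
Op 4: CLOSE 1-3: Q_total=7.00, C_total=10.00, V=0.70; Q1=3.50, Q3=3.50; dissipated=1.250
Total dissipated: 8.850 μJ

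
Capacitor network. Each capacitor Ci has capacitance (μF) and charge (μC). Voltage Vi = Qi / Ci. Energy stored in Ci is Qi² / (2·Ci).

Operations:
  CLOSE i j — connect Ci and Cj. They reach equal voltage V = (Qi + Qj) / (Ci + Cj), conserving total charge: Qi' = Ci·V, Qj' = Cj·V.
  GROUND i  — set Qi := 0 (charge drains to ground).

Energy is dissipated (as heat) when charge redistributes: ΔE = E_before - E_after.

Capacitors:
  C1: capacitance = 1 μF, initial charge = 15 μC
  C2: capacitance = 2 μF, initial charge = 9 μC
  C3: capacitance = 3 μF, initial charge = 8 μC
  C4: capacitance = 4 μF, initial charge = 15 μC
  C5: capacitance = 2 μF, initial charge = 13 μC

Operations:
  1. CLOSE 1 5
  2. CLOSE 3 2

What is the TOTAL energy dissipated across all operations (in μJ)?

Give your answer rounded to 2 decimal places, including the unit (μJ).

Initial: C1(1μF, Q=15μC, V=15.00V), C2(2μF, Q=9μC, V=4.50V), C3(3μF, Q=8μC, V=2.67V), C4(4μF, Q=15μC, V=3.75V), C5(2μF, Q=13μC, V=6.50V)
Op 1: CLOSE 1-5: Q_total=28.00, C_total=3.00, V=9.33; Q1=9.33, Q5=18.67; dissipated=24.083
Op 2: CLOSE 3-2: Q_total=17.00, C_total=5.00, V=3.40; Q3=10.20, Q2=6.80; dissipated=2.017
Total dissipated: 26.100 μJ

Answer: 26.10 μJ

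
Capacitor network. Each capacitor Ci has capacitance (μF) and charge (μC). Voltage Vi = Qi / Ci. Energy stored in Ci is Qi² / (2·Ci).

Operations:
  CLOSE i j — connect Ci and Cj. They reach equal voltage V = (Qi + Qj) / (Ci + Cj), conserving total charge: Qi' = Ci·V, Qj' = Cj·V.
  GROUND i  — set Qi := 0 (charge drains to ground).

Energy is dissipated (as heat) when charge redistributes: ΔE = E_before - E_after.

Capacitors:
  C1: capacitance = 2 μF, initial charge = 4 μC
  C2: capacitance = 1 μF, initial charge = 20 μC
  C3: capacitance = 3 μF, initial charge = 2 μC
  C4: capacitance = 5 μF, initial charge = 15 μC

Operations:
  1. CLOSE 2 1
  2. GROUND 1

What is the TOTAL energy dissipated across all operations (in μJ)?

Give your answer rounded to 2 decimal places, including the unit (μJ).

Initial: C1(2μF, Q=4μC, V=2.00V), C2(1μF, Q=20μC, V=20.00V), C3(3μF, Q=2μC, V=0.67V), C4(5μF, Q=15μC, V=3.00V)
Op 1: CLOSE 2-1: Q_total=24.00, C_total=3.00, V=8.00; Q2=8.00, Q1=16.00; dissipated=108.000
Op 2: GROUND 1: Q1=0; energy lost=64.000
Total dissipated: 172.000 μJ

Answer: 172.00 μJ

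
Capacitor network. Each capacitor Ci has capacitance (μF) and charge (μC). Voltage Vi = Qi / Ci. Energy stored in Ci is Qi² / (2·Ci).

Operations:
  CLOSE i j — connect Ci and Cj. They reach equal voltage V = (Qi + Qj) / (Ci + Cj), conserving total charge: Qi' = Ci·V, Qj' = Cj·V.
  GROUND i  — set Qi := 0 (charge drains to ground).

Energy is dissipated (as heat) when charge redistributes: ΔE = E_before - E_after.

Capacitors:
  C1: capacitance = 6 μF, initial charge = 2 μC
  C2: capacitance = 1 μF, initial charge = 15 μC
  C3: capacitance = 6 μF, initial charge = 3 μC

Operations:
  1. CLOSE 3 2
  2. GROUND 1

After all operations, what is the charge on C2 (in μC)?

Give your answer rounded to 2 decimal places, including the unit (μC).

Answer: 2.57 μC

Derivation:
Initial: C1(6μF, Q=2μC, V=0.33V), C2(1μF, Q=15μC, V=15.00V), C3(6μF, Q=3μC, V=0.50V)
Op 1: CLOSE 3-2: Q_total=18.00, C_total=7.00, V=2.57; Q3=15.43, Q2=2.57; dissipated=90.107
Op 2: GROUND 1: Q1=0; energy lost=0.333
Final charges: Q1=0.00, Q2=2.57, Q3=15.43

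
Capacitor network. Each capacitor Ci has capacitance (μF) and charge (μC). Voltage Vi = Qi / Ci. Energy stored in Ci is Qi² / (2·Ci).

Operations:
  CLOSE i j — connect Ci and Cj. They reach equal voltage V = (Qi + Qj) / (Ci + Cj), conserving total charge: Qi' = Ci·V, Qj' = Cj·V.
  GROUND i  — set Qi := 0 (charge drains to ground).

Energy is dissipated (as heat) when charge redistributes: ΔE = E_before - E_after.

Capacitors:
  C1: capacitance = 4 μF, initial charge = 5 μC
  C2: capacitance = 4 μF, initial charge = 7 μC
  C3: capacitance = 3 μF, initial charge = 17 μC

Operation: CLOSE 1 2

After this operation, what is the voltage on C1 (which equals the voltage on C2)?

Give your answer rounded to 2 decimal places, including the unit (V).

Answer: 1.50 V

Derivation:
Initial: C1(4μF, Q=5μC, V=1.25V), C2(4μF, Q=7μC, V=1.75V), C3(3μF, Q=17μC, V=5.67V)
Op 1: CLOSE 1-2: Q_total=12.00, C_total=8.00, V=1.50; Q1=6.00, Q2=6.00; dissipated=0.250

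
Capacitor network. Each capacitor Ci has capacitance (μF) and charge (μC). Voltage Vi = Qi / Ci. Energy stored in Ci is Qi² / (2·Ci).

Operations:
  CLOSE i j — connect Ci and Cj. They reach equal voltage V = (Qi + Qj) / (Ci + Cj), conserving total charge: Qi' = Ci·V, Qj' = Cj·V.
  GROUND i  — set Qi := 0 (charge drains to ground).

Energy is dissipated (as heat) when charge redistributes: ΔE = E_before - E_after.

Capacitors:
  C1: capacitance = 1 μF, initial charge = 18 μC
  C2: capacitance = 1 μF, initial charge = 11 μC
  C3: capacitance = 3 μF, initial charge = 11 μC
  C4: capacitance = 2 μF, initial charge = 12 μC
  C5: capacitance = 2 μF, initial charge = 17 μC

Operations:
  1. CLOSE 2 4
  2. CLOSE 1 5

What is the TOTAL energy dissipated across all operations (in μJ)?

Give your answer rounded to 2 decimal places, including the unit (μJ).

Initial: C1(1μF, Q=18μC, V=18.00V), C2(1μF, Q=11μC, V=11.00V), C3(3μF, Q=11μC, V=3.67V), C4(2μF, Q=12μC, V=6.00V), C5(2μF, Q=17μC, V=8.50V)
Op 1: CLOSE 2-4: Q_total=23.00, C_total=3.00, V=7.67; Q2=7.67, Q4=15.33; dissipated=8.333
Op 2: CLOSE 1-5: Q_total=35.00, C_total=3.00, V=11.67; Q1=11.67, Q5=23.33; dissipated=30.083
Total dissipated: 38.417 μJ

Answer: 38.42 μJ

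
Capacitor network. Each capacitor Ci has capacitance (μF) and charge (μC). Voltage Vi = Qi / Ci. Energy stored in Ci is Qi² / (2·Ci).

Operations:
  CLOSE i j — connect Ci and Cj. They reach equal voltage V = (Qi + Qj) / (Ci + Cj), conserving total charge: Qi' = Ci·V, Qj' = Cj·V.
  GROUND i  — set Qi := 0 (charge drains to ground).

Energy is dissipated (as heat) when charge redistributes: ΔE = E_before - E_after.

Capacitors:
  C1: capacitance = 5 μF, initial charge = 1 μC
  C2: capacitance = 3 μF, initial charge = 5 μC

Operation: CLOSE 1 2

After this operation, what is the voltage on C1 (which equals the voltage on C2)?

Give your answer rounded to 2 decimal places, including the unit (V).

Initial: C1(5μF, Q=1μC, V=0.20V), C2(3μF, Q=5μC, V=1.67V)
Op 1: CLOSE 1-2: Q_total=6.00, C_total=8.00, V=0.75; Q1=3.75, Q2=2.25; dissipated=2.017

Answer: 0.75 V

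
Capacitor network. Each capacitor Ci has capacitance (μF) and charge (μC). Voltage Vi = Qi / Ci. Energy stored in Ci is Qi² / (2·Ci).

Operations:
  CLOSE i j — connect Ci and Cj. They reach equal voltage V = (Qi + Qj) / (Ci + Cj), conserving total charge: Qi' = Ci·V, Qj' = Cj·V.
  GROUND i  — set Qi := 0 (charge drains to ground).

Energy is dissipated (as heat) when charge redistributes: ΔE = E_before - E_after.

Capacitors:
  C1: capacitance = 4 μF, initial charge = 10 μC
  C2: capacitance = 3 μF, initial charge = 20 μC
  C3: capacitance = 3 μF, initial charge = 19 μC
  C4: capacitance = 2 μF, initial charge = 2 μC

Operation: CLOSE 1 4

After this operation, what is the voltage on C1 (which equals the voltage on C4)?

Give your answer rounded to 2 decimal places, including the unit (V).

Initial: C1(4μF, Q=10μC, V=2.50V), C2(3μF, Q=20μC, V=6.67V), C3(3μF, Q=19μC, V=6.33V), C4(2μF, Q=2μC, V=1.00V)
Op 1: CLOSE 1-4: Q_total=12.00, C_total=6.00, V=2.00; Q1=8.00, Q4=4.00; dissipated=1.500

Answer: 2.00 V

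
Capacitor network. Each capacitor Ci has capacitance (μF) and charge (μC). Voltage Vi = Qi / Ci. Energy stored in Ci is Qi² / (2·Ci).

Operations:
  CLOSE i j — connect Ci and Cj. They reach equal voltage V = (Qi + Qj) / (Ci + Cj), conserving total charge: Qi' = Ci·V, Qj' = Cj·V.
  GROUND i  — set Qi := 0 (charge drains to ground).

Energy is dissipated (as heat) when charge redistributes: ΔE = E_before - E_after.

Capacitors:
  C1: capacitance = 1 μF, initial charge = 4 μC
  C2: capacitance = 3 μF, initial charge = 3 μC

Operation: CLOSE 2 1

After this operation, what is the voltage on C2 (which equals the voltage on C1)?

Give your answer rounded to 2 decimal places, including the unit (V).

Answer: 1.75 V

Derivation:
Initial: C1(1μF, Q=4μC, V=4.00V), C2(3μF, Q=3μC, V=1.00V)
Op 1: CLOSE 2-1: Q_total=7.00, C_total=4.00, V=1.75; Q2=5.25, Q1=1.75; dissipated=3.375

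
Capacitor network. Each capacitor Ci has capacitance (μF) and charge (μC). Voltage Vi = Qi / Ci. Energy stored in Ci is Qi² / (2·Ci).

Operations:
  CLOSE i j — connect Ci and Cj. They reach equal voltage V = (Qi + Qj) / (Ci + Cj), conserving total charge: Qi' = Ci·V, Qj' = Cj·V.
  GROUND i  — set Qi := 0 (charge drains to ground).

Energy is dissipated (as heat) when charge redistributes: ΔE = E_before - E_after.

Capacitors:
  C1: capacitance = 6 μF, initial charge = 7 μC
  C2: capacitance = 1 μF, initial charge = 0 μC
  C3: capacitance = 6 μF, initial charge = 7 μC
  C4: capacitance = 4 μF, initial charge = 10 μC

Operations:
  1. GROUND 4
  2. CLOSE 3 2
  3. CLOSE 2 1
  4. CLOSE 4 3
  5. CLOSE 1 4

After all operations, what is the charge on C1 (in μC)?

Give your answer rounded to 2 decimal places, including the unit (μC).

Initial: C1(6μF, Q=7μC, V=1.17V), C2(1μF, Q=0μC, V=0.00V), C3(6μF, Q=7μC, V=1.17V), C4(4μF, Q=10μC, V=2.50V)
Op 1: GROUND 4: Q4=0; energy lost=12.500
Op 2: CLOSE 3-2: Q_total=7.00, C_total=7.00, V=1.00; Q3=6.00, Q2=1.00; dissipated=0.583
Op 3: CLOSE 2-1: Q_total=8.00, C_total=7.00, V=1.14; Q2=1.14, Q1=6.86; dissipated=0.012
Op 4: CLOSE 4-3: Q_total=6.00, C_total=10.00, V=0.60; Q4=2.40, Q3=3.60; dissipated=1.200
Op 5: CLOSE 1-4: Q_total=9.26, C_total=10.00, V=0.93; Q1=5.55, Q4=3.70; dissipated=0.354
Final charges: Q1=5.55, Q2=1.14, Q3=3.60, Q4=3.70

Answer: 5.55 μC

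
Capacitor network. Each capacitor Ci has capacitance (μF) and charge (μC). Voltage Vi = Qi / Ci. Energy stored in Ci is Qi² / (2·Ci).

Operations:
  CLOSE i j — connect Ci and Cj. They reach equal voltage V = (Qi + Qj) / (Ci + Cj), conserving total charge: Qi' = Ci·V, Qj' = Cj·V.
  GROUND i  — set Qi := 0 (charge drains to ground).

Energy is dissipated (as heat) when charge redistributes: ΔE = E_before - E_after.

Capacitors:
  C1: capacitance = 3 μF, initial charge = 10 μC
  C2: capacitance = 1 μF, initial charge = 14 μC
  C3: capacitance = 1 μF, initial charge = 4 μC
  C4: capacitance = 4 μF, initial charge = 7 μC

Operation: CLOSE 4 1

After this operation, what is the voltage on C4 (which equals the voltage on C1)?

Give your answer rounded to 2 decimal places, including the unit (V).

Answer: 2.43 V

Derivation:
Initial: C1(3μF, Q=10μC, V=3.33V), C2(1μF, Q=14μC, V=14.00V), C3(1μF, Q=4μC, V=4.00V), C4(4μF, Q=7μC, V=1.75V)
Op 1: CLOSE 4-1: Q_total=17.00, C_total=7.00, V=2.43; Q4=9.71, Q1=7.29; dissipated=2.149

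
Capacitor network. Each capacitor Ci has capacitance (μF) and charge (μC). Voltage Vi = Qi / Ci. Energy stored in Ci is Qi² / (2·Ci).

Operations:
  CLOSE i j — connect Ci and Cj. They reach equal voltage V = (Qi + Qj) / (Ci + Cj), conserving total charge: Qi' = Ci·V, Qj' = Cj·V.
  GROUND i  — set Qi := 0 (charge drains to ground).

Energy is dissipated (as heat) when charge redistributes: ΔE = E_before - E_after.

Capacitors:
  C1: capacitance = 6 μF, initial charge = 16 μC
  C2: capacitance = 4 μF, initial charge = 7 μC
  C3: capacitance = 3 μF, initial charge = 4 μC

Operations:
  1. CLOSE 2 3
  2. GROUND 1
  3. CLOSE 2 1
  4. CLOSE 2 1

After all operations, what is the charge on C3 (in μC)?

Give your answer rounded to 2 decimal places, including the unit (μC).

Initial: C1(6μF, Q=16μC, V=2.67V), C2(4μF, Q=7μC, V=1.75V), C3(3μF, Q=4μC, V=1.33V)
Op 1: CLOSE 2-3: Q_total=11.00, C_total=7.00, V=1.57; Q2=6.29, Q3=4.71; dissipated=0.149
Op 2: GROUND 1: Q1=0; energy lost=21.333
Op 3: CLOSE 2-1: Q_total=6.29, C_total=10.00, V=0.63; Q2=2.51, Q1=3.77; dissipated=2.963
Op 4: CLOSE 2-1: Q_total=6.29, C_total=10.00, V=0.63; Q2=2.51, Q1=3.77; dissipated=0.000
Final charges: Q1=3.77, Q2=2.51, Q3=4.71

Answer: 4.71 μC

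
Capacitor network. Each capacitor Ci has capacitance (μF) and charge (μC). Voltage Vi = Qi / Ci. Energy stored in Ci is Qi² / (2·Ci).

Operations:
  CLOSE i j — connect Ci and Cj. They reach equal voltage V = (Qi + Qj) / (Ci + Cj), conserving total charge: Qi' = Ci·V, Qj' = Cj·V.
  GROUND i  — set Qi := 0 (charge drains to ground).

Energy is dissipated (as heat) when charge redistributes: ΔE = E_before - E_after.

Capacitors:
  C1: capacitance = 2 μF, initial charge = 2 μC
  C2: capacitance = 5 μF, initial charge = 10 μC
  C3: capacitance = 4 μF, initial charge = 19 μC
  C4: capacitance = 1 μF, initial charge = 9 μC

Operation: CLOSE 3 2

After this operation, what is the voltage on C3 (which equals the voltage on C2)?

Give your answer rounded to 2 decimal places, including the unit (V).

Initial: C1(2μF, Q=2μC, V=1.00V), C2(5μF, Q=10μC, V=2.00V), C3(4μF, Q=19μC, V=4.75V), C4(1μF, Q=9μC, V=9.00V)
Op 1: CLOSE 3-2: Q_total=29.00, C_total=9.00, V=3.22; Q3=12.89, Q2=16.11; dissipated=8.403

Answer: 3.22 V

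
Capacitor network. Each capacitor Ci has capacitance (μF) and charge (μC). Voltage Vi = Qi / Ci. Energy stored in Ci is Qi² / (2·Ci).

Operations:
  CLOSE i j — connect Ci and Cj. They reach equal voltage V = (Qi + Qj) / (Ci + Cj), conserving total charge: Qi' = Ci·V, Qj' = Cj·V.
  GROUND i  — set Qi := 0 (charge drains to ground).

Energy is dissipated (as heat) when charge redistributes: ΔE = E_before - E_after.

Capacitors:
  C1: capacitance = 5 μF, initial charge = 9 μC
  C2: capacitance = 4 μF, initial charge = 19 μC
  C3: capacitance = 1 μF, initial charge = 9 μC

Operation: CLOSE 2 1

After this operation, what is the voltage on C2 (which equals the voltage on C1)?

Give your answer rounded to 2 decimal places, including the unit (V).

Answer: 3.11 V

Derivation:
Initial: C1(5μF, Q=9μC, V=1.80V), C2(4μF, Q=19μC, V=4.75V), C3(1μF, Q=9μC, V=9.00V)
Op 1: CLOSE 2-1: Q_total=28.00, C_total=9.00, V=3.11; Q2=12.44, Q1=15.56; dissipated=9.669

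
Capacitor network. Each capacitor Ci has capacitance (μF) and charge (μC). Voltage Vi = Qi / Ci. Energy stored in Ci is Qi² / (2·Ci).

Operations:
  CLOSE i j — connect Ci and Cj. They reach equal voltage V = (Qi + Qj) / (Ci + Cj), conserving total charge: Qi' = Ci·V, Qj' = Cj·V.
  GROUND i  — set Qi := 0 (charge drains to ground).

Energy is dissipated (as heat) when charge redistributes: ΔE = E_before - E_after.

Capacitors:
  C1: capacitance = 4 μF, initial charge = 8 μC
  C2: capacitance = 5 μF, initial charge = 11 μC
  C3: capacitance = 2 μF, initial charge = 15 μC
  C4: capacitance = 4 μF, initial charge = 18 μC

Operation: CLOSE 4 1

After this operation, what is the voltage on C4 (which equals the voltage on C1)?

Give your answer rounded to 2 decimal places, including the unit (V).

Initial: C1(4μF, Q=8μC, V=2.00V), C2(5μF, Q=11μC, V=2.20V), C3(2μF, Q=15μC, V=7.50V), C4(4μF, Q=18μC, V=4.50V)
Op 1: CLOSE 4-1: Q_total=26.00, C_total=8.00, V=3.25; Q4=13.00, Q1=13.00; dissipated=6.250

Answer: 3.25 V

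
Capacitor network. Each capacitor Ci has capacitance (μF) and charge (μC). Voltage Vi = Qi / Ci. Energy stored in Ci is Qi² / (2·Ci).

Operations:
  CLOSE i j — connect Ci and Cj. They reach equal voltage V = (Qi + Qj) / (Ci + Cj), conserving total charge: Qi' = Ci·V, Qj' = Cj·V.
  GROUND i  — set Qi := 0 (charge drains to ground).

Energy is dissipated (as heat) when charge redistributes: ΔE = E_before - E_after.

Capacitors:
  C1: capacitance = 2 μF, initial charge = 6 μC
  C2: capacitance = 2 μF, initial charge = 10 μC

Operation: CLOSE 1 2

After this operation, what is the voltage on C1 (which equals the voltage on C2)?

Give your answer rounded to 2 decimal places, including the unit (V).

Answer: 4.00 V

Derivation:
Initial: C1(2μF, Q=6μC, V=3.00V), C2(2μF, Q=10μC, V=5.00V)
Op 1: CLOSE 1-2: Q_total=16.00, C_total=4.00, V=4.00; Q1=8.00, Q2=8.00; dissipated=2.000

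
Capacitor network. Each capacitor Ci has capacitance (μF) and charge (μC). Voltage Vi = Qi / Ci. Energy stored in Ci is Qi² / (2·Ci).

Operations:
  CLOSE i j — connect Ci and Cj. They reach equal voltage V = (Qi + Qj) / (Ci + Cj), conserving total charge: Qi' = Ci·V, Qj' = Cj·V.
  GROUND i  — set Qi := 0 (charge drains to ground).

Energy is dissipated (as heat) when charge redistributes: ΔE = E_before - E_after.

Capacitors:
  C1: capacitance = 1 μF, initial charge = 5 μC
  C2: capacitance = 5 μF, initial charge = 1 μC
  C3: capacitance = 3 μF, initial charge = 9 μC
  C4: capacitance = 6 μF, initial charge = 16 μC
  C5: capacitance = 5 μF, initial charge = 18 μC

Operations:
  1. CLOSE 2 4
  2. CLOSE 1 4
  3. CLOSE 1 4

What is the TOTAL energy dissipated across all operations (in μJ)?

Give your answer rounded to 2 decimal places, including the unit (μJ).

Initial: C1(1μF, Q=5μC, V=5.00V), C2(5μF, Q=1μC, V=0.20V), C3(3μF, Q=9μC, V=3.00V), C4(6μF, Q=16μC, V=2.67V), C5(5μF, Q=18μC, V=3.60V)
Op 1: CLOSE 2-4: Q_total=17.00, C_total=11.00, V=1.55; Q2=7.73, Q4=9.27; dissipated=8.297
Op 2: CLOSE 1-4: Q_total=14.27, C_total=7.00, V=2.04; Q1=2.04, Q4=12.23; dissipated=5.115
Op 3: CLOSE 1-4: Q_total=14.27, C_total=7.00, V=2.04; Q1=2.04, Q4=12.23; dissipated=0.000
Total dissipated: 13.411 μJ

Answer: 13.41 μJ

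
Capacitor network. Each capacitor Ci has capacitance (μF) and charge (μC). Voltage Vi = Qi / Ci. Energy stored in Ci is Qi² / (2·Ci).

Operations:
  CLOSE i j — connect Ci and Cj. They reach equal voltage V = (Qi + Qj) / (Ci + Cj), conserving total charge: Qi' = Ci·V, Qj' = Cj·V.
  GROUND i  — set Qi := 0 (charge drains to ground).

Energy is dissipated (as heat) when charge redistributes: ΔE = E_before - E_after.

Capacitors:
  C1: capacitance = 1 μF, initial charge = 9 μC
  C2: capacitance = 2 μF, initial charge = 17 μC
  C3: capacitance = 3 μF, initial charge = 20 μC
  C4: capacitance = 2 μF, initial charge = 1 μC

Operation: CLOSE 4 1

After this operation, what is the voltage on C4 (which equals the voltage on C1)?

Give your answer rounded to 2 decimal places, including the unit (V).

Answer: 3.33 V

Derivation:
Initial: C1(1μF, Q=9μC, V=9.00V), C2(2μF, Q=17μC, V=8.50V), C3(3μF, Q=20μC, V=6.67V), C4(2μF, Q=1μC, V=0.50V)
Op 1: CLOSE 4-1: Q_total=10.00, C_total=3.00, V=3.33; Q4=6.67, Q1=3.33; dissipated=24.083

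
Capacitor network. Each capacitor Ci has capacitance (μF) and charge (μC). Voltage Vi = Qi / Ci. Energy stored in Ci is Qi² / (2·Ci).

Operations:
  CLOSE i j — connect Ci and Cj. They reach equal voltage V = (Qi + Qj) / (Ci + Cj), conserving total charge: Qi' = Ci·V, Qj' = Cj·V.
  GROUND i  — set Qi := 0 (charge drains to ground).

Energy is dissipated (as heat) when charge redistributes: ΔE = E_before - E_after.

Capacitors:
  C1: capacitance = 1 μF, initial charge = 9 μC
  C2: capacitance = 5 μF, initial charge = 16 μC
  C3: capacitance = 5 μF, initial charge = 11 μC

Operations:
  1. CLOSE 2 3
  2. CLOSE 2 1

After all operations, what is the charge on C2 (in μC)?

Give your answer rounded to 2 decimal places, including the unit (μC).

Answer: 18.75 μC

Derivation:
Initial: C1(1μF, Q=9μC, V=9.00V), C2(5μF, Q=16μC, V=3.20V), C3(5μF, Q=11μC, V=2.20V)
Op 1: CLOSE 2-3: Q_total=27.00, C_total=10.00, V=2.70; Q2=13.50, Q3=13.50; dissipated=1.250
Op 2: CLOSE 2-1: Q_total=22.50, C_total=6.00, V=3.75; Q2=18.75, Q1=3.75; dissipated=16.538
Final charges: Q1=3.75, Q2=18.75, Q3=13.50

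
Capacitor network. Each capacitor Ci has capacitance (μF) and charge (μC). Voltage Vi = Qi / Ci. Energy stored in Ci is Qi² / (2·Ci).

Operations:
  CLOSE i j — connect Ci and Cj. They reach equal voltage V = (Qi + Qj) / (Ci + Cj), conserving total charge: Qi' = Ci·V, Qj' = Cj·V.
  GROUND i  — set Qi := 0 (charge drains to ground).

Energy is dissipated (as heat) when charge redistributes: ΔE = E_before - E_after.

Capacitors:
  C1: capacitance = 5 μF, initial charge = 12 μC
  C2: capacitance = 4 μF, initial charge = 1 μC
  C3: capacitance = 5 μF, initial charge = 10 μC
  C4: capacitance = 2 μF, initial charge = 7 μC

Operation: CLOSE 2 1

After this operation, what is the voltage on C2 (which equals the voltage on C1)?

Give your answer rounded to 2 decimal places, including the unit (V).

Answer: 1.44 V

Derivation:
Initial: C1(5μF, Q=12μC, V=2.40V), C2(4μF, Q=1μC, V=0.25V), C3(5μF, Q=10μC, V=2.00V), C4(2μF, Q=7μC, V=3.50V)
Op 1: CLOSE 2-1: Q_total=13.00, C_total=9.00, V=1.44; Q2=5.78, Q1=7.22; dissipated=5.136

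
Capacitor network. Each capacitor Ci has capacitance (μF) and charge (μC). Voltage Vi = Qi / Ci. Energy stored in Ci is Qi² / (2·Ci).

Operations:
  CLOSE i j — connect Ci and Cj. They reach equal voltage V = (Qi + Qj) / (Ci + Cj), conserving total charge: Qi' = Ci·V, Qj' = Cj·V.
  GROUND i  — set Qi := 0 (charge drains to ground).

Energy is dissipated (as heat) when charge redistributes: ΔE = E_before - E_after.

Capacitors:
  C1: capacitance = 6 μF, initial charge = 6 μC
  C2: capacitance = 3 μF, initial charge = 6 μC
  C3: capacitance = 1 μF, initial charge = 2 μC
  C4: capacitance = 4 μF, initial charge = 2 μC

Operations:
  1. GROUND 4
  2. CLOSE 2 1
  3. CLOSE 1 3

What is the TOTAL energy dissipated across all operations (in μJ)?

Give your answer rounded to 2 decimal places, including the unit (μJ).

Initial: C1(6μF, Q=6μC, V=1.00V), C2(3μF, Q=6μC, V=2.00V), C3(1μF, Q=2μC, V=2.00V), C4(4μF, Q=2μC, V=0.50V)
Op 1: GROUND 4: Q4=0; energy lost=0.500
Op 2: CLOSE 2-1: Q_total=12.00, C_total=9.00, V=1.33; Q2=4.00, Q1=8.00; dissipated=1.000
Op 3: CLOSE 1-3: Q_total=10.00, C_total=7.00, V=1.43; Q1=8.57, Q3=1.43; dissipated=0.190
Total dissipated: 1.690 μJ

Answer: 1.69 μJ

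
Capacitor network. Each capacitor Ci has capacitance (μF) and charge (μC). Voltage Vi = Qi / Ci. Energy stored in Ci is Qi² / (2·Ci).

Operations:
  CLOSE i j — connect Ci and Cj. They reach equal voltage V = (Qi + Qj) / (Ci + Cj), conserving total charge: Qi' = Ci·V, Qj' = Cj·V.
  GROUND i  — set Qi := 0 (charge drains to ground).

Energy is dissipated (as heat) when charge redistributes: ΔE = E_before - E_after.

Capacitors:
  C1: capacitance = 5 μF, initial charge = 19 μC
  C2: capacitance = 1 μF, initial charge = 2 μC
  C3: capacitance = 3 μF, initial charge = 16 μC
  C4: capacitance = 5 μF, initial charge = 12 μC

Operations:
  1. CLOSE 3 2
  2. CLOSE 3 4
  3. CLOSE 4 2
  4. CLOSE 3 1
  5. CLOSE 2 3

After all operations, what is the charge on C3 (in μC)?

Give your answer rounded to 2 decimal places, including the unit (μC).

Initial: C1(5μF, Q=19μC, V=3.80V), C2(1μF, Q=2μC, V=2.00V), C3(3μF, Q=16μC, V=5.33V), C4(5μF, Q=12μC, V=2.40V)
Op 1: CLOSE 3-2: Q_total=18.00, C_total=4.00, V=4.50; Q3=13.50, Q2=4.50; dissipated=4.167
Op 2: CLOSE 3-4: Q_total=25.50, C_total=8.00, V=3.19; Q3=9.56, Q4=15.94; dissipated=4.134
Op 3: CLOSE 4-2: Q_total=20.44, C_total=6.00, V=3.41; Q4=17.03, Q2=3.41; dissipated=0.718
Op 4: CLOSE 3-1: Q_total=28.56, C_total=8.00, V=3.57; Q3=10.71, Q1=17.85; dissipated=0.352
Op 5: CLOSE 2-3: Q_total=14.12, C_total=4.00, V=3.53; Q2=3.53, Q3=10.59; dissipated=0.010
Final charges: Q1=17.85, Q2=3.53, Q3=10.59, Q4=17.03

Answer: 10.59 μC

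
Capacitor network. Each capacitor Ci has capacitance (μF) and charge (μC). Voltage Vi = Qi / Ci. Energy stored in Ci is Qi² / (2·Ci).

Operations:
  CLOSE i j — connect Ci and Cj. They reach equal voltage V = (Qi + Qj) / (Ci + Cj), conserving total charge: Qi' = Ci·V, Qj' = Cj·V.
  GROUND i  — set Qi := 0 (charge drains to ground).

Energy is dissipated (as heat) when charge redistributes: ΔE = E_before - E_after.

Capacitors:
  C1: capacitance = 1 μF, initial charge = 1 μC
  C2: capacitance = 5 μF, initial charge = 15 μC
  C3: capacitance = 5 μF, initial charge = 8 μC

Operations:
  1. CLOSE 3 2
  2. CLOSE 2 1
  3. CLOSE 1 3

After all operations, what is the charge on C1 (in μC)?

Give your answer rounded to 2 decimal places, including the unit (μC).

Initial: C1(1μF, Q=1μC, V=1.00V), C2(5μF, Q=15μC, V=3.00V), C3(5μF, Q=8μC, V=1.60V)
Op 1: CLOSE 3-2: Q_total=23.00, C_total=10.00, V=2.30; Q3=11.50, Q2=11.50; dissipated=2.450
Op 2: CLOSE 2-1: Q_total=12.50, C_total=6.00, V=2.08; Q2=10.42, Q1=2.08; dissipated=0.704
Op 3: CLOSE 1-3: Q_total=13.58, C_total=6.00, V=2.26; Q1=2.26, Q3=11.32; dissipated=0.020
Final charges: Q1=2.26, Q2=10.42, Q3=11.32

Answer: 2.26 μC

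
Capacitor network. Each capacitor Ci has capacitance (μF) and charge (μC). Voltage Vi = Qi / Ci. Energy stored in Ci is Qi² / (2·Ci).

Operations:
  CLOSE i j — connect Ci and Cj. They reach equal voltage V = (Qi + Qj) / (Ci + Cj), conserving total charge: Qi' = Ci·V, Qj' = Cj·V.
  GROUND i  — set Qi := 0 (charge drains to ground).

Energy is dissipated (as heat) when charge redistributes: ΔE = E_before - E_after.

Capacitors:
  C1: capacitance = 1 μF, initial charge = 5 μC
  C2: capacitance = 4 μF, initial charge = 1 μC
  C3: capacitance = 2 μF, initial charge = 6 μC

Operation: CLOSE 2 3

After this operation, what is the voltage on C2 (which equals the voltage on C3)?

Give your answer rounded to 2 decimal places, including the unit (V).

Initial: C1(1μF, Q=5μC, V=5.00V), C2(4μF, Q=1μC, V=0.25V), C3(2μF, Q=6μC, V=3.00V)
Op 1: CLOSE 2-3: Q_total=7.00, C_total=6.00, V=1.17; Q2=4.67, Q3=2.33; dissipated=5.042

Answer: 1.17 V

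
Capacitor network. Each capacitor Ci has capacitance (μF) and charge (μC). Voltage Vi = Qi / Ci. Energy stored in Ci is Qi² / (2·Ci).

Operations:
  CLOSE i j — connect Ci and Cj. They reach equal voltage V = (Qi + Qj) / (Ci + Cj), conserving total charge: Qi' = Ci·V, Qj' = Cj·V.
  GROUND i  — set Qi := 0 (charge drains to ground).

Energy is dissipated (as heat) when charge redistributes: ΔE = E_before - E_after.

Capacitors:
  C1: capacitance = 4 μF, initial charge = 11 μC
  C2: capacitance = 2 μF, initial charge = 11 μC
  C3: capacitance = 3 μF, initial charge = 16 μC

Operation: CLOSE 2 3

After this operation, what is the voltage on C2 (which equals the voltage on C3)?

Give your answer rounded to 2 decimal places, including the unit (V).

Answer: 5.40 V

Derivation:
Initial: C1(4μF, Q=11μC, V=2.75V), C2(2μF, Q=11μC, V=5.50V), C3(3μF, Q=16μC, V=5.33V)
Op 1: CLOSE 2-3: Q_total=27.00, C_total=5.00, V=5.40; Q2=10.80, Q3=16.20; dissipated=0.017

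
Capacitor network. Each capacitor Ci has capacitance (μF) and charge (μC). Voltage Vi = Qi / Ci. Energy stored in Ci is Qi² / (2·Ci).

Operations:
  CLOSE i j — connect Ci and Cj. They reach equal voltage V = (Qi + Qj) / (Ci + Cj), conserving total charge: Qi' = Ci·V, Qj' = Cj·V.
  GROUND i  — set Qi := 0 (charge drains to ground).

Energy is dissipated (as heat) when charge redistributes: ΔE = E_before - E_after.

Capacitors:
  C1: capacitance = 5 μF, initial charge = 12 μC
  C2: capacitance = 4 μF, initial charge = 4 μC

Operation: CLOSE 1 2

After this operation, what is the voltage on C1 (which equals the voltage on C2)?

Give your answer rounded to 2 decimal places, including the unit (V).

Answer: 1.78 V

Derivation:
Initial: C1(5μF, Q=12μC, V=2.40V), C2(4μF, Q=4μC, V=1.00V)
Op 1: CLOSE 1-2: Q_total=16.00, C_total=9.00, V=1.78; Q1=8.89, Q2=7.11; dissipated=2.178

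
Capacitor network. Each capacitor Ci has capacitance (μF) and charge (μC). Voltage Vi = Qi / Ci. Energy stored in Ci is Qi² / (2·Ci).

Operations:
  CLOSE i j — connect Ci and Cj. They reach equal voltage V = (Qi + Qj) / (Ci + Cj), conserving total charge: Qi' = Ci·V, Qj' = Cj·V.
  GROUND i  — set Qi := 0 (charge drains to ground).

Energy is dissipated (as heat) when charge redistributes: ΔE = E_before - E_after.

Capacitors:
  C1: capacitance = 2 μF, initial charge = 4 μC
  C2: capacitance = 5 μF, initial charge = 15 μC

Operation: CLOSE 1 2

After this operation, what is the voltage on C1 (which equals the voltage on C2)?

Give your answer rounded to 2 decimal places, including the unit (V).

Initial: C1(2μF, Q=4μC, V=2.00V), C2(5μF, Q=15μC, V=3.00V)
Op 1: CLOSE 1-2: Q_total=19.00, C_total=7.00, V=2.71; Q1=5.43, Q2=13.57; dissipated=0.714

Answer: 2.71 V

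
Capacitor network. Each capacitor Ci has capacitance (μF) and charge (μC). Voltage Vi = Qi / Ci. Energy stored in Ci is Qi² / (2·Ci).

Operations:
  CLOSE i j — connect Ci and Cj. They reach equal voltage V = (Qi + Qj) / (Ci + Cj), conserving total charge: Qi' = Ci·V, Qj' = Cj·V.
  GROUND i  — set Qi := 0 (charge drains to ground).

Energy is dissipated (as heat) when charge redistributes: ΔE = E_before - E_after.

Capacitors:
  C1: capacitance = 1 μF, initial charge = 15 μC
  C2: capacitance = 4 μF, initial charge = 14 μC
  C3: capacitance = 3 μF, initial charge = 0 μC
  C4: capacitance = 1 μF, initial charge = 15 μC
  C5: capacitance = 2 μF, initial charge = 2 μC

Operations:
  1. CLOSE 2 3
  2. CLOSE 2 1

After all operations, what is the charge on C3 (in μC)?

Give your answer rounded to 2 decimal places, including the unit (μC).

Initial: C1(1μF, Q=15μC, V=15.00V), C2(4μF, Q=14μC, V=3.50V), C3(3μF, Q=0μC, V=0.00V), C4(1μF, Q=15μC, V=15.00V), C5(2μF, Q=2μC, V=1.00V)
Op 1: CLOSE 2-3: Q_total=14.00, C_total=7.00, V=2.00; Q2=8.00, Q3=6.00; dissipated=10.500
Op 2: CLOSE 2-1: Q_total=23.00, C_total=5.00, V=4.60; Q2=18.40, Q1=4.60; dissipated=67.600
Final charges: Q1=4.60, Q2=18.40, Q3=6.00, Q4=15.00, Q5=2.00

Answer: 6.00 μC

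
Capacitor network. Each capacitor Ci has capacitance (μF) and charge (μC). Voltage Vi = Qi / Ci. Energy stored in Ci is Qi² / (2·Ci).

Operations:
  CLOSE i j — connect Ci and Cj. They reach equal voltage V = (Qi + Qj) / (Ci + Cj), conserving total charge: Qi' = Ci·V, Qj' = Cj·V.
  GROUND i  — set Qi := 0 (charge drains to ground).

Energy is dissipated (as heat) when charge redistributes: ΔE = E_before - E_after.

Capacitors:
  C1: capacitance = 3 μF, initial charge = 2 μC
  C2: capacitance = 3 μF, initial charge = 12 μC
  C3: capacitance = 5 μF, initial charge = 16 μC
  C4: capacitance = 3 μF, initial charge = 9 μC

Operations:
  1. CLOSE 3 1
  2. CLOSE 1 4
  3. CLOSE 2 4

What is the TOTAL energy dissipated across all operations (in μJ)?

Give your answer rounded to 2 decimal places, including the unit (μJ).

Initial: C1(3μF, Q=2μC, V=0.67V), C2(3μF, Q=12μC, V=4.00V), C3(5μF, Q=16μC, V=3.20V), C4(3μF, Q=9μC, V=3.00V)
Op 1: CLOSE 3-1: Q_total=18.00, C_total=8.00, V=2.25; Q3=11.25, Q1=6.75; dissipated=6.017
Op 2: CLOSE 1-4: Q_total=15.75, C_total=6.00, V=2.62; Q1=7.88, Q4=7.88; dissipated=0.422
Op 3: CLOSE 2-4: Q_total=19.88, C_total=6.00, V=3.31; Q2=9.94, Q4=9.94; dissipated=1.418
Total dissipated: 7.857 μJ

Answer: 7.86 μJ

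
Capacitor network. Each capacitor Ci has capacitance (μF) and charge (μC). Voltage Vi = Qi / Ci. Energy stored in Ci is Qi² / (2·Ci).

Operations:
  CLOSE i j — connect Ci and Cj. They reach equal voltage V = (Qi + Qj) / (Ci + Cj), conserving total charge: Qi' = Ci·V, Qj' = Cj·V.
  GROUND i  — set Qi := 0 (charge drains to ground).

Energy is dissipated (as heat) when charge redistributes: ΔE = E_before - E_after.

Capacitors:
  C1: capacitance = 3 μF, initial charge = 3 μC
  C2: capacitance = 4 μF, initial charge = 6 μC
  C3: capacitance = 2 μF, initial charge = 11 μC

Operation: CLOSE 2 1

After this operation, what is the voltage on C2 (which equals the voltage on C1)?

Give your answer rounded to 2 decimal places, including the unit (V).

Answer: 1.29 V

Derivation:
Initial: C1(3μF, Q=3μC, V=1.00V), C2(4μF, Q=6μC, V=1.50V), C3(2μF, Q=11μC, V=5.50V)
Op 1: CLOSE 2-1: Q_total=9.00, C_total=7.00, V=1.29; Q2=5.14, Q1=3.86; dissipated=0.214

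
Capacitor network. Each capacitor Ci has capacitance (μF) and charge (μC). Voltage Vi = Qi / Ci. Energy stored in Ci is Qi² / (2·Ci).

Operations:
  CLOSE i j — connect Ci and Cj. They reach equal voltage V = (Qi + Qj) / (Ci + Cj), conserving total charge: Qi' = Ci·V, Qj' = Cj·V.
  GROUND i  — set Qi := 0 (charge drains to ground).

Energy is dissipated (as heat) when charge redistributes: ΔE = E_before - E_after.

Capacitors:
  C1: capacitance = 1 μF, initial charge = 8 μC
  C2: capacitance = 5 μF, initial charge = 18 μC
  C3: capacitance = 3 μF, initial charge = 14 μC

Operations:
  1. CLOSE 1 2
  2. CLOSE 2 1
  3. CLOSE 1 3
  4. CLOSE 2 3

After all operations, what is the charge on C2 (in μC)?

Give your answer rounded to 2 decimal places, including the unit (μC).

Answer: 22.14 μC

Derivation:
Initial: C1(1μF, Q=8μC, V=8.00V), C2(5μF, Q=18μC, V=3.60V), C3(3μF, Q=14μC, V=4.67V)
Op 1: CLOSE 1-2: Q_total=26.00, C_total=6.00, V=4.33; Q1=4.33, Q2=21.67; dissipated=8.067
Op 2: CLOSE 2-1: Q_total=26.00, C_total=6.00, V=4.33; Q2=21.67, Q1=4.33; dissipated=0.000
Op 3: CLOSE 1-3: Q_total=18.33, C_total=4.00, V=4.58; Q1=4.58, Q3=13.75; dissipated=0.042
Op 4: CLOSE 2-3: Q_total=35.42, C_total=8.00, V=4.43; Q2=22.14, Q3=13.28; dissipated=0.059
Final charges: Q1=4.58, Q2=22.14, Q3=13.28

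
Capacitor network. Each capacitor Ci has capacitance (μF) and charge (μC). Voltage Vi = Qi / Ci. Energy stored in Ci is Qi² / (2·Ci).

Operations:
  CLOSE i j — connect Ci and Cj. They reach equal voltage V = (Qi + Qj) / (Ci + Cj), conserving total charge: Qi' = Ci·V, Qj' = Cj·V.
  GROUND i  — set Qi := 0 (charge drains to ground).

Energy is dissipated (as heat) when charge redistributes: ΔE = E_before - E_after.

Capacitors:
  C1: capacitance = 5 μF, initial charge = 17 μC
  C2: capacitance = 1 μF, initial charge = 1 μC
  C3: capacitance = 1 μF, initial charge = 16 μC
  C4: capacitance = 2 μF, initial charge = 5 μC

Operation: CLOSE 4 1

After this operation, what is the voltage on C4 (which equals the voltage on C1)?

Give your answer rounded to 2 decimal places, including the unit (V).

Initial: C1(5μF, Q=17μC, V=3.40V), C2(1μF, Q=1μC, V=1.00V), C3(1μF, Q=16μC, V=16.00V), C4(2μF, Q=5μC, V=2.50V)
Op 1: CLOSE 4-1: Q_total=22.00, C_total=7.00, V=3.14; Q4=6.29, Q1=15.71; dissipated=0.579

Answer: 3.14 V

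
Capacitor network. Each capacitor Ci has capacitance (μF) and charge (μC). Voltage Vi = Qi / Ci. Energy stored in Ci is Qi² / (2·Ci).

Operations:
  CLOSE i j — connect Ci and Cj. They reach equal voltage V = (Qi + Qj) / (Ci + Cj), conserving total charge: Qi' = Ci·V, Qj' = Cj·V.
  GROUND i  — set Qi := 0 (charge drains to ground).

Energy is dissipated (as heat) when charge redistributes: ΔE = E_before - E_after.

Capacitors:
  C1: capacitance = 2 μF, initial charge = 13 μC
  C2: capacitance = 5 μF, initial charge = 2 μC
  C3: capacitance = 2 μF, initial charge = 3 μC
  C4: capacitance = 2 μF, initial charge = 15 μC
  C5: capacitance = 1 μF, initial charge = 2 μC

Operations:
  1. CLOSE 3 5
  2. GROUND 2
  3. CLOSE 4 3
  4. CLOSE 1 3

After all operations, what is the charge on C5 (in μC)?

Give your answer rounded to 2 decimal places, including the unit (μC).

Initial: C1(2μF, Q=13μC, V=6.50V), C2(5μF, Q=2μC, V=0.40V), C3(2μF, Q=3μC, V=1.50V), C4(2μF, Q=15μC, V=7.50V), C5(1μF, Q=2μC, V=2.00V)
Op 1: CLOSE 3-5: Q_total=5.00, C_total=3.00, V=1.67; Q3=3.33, Q5=1.67; dissipated=0.083
Op 2: GROUND 2: Q2=0; energy lost=0.400
Op 3: CLOSE 4-3: Q_total=18.33, C_total=4.00, V=4.58; Q4=9.17, Q3=9.17; dissipated=17.014
Op 4: CLOSE 1-3: Q_total=22.17, C_total=4.00, V=5.54; Q1=11.08, Q3=11.08; dissipated=1.837
Final charges: Q1=11.08, Q2=0.00, Q3=11.08, Q4=9.17, Q5=1.67

Answer: 1.67 μC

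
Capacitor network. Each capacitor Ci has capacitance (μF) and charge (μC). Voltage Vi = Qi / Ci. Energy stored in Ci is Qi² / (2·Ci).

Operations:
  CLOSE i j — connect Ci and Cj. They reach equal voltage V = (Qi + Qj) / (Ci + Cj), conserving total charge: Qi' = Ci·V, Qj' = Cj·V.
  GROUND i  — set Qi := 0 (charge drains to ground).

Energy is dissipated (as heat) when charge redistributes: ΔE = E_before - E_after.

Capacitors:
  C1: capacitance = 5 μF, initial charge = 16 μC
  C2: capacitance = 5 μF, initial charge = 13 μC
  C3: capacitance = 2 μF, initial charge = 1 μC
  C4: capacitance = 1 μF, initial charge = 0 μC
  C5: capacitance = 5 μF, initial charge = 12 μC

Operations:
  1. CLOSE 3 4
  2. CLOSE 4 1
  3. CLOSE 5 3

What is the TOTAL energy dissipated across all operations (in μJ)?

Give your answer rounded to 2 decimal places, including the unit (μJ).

Answer: 6.56 μJ

Derivation:
Initial: C1(5μF, Q=16μC, V=3.20V), C2(5μF, Q=13μC, V=2.60V), C3(2μF, Q=1μC, V=0.50V), C4(1μF, Q=0μC, V=0.00V), C5(5μF, Q=12μC, V=2.40V)
Op 1: CLOSE 3-4: Q_total=1.00, C_total=3.00, V=0.33; Q3=0.67, Q4=0.33; dissipated=0.083
Op 2: CLOSE 4-1: Q_total=16.33, C_total=6.00, V=2.72; Q4=2.72, Q1=13.61; dissipated=3.424
Op 3: CLOSE 5-3: Q_total=12.67, C_total=7.00, V=1.81; Q5=9.05, Q3=3.62; dissipated=3.051
Total dissipated: 6.558 μJ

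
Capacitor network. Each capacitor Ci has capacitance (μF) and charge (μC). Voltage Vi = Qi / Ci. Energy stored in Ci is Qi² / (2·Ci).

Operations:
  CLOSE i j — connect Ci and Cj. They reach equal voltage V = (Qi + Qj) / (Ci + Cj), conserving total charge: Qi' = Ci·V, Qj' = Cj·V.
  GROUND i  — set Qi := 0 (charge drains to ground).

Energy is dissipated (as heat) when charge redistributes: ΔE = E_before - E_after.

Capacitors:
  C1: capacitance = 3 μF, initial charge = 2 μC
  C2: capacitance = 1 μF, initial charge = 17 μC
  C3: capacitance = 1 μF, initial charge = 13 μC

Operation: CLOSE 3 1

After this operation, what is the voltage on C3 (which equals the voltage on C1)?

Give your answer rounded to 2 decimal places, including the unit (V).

Initial: C1(3μF, Q=2μC, V=0.67V), C2(1μF, Q=17μC, V=17.00V), C3(1μF, Q=13μC, V=13.00V)
Op 1: CLOSE 3-1: Q_total=15.00, C_total=4.00, V=3.75; Q3=3.75, Q1=11.25; dissipated=57.042

Answer: 3.75 V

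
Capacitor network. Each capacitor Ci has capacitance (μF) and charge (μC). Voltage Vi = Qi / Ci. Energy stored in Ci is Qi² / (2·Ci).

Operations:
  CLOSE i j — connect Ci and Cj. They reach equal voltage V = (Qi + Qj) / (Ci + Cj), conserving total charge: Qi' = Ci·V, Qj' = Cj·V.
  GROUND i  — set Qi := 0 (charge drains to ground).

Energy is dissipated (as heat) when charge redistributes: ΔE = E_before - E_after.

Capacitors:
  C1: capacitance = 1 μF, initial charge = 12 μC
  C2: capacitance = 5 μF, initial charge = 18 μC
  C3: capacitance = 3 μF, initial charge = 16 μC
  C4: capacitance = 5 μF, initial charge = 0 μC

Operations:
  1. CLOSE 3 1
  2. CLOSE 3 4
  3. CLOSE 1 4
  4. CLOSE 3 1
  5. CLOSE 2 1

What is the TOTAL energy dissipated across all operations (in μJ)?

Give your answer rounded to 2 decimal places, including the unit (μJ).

Initial: C1(1μF, Q=12μC, V=12.00V), C2(5μF, Q=18μC, V=3.60V), C3(3μF, Q=16μC, V=5.33V), C4(5μF, Q=0μC, V=0.00V)
Op 1: CLOSE 3-1: Q_total=28.00, C_total=4.00, V=7.00; Q3=21.00, Q1=7.00; dissipated=16.667
Op 2: CLOSE 3-4: Q_total=21.00, C_total=8.00, V=2.62; Q3=7.88, Q4=13.12; dissipated=45.938
Op 3: CLOSE 1-4: Q_total=20.12, C_total=6.00, V=3.35; Q1=3.35, Q4=16.77; dissipated=7.975
Op 4: CLOSE 3-1: Q_total=11.23, C_total=4.00, V=2.81; Q3=8.42, Q1=2.81; dissipated=0.199
Op 5: CLOSE 2-1: Q_total=20.81, C_total=6.00, V=3.47; Q2=17.34, Q1=3.47; dissipated=0.262
Total dissipated: 71.041 μJ

Answer: 71.04 μJ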